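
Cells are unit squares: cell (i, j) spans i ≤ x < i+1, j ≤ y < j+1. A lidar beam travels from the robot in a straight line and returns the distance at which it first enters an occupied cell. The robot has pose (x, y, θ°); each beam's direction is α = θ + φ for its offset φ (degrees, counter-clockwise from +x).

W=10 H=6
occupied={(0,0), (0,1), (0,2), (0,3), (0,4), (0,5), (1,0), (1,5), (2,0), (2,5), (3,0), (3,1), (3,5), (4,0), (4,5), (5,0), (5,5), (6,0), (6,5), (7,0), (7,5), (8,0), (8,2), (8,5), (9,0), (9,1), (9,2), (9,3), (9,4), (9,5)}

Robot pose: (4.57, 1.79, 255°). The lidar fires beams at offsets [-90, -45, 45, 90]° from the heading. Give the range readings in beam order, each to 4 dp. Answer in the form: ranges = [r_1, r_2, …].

ranges = [0.5901, 0.6582, 0.9122, 3.0523]

beam 1: φ=-90°, α=165°
  direction (-0.9659, 0.2588); cell (4,1); t to first gridline: x 0.5901, y 0.8114 (then +1.0353 / +3.8637)
    (3,1) via x @ 0.5901  # hit
  → r_1 = 0.5901
beam 2: φ=-45°, α=210°
  direction (-0.8660, -0.5000); cell (4,1); t to first gridline: x 0.6582, y 1.5800 (then +1.1547 / +2.0000)
    (3,1) via x @ 0.6582  # hit
  → r_2 = 0.6582
beam 3: φ=45°, α=300°
  direction (0.5000, -0.8660); cell (4,1); t to first gridline: x 0.8600, y 0.9122 (then +2.0000 / +1.1547)
    (5,1) via x @ 0.8600
    (5,0) via y @ 0.9122  # hit
  → r_3 = 0.9122
beam 4: φ=90°, α=345°
  direction (0.9659, -0.2588); cell (4,1); t to first gridline: x 0.4452, y 3.0523 (then +1.0353 / +3.8637)
    (5,1) via x @ 0.4452
    (6,1) via x @ 1.4804
    (7,1) via x @ 2.5157
    (7,0) via y @ 3.0523  # hit
  → r_4 = 3.0523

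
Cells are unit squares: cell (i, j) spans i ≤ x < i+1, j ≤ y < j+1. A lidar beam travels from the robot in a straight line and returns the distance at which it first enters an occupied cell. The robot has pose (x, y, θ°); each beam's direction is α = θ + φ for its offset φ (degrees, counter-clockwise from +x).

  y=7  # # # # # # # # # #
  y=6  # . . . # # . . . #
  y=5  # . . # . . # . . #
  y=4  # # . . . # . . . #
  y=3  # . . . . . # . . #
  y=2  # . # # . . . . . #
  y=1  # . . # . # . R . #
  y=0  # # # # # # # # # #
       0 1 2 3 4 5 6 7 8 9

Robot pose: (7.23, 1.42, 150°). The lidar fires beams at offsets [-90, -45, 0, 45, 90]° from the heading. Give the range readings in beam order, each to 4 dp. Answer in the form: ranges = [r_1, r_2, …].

beam 1: φ=-90°, α=60°
  cosα=0.5000 sinα=0.8660 | (7,1) | tMaxX 1.5400 tMaxY 0.6697 | tΔX 2.0000 tΔY 1.1547
    t=0.6697 [y] (7,2)
    t=1.5400 [x] (8,2)
    t=1.8244 [y] (8,3)
    t=2.9791 [y] (8,4)
    t=3.5400 [x] (9,4) — stop
  → r_1 = 3.5400
beam 2: φ=-45°, α=105°
  cosα=-0.2588 sinα=0.9659 | (7,1) | tMaxX 0.8887 tMaxY 0.6005 | tΔX 3.8637 tΔY 1.0353
    t=0.6005 [y] (7,2)
    t=0.8887 [x] (6,2)
    t=1.6357 [y] (6,3) — stop
  → r_2 = 1.6357
beam 3: φ=0°, α=150°
  cosα=-0.8660 sinα=0.5000 | (7,1) | tMaxX 0.2656 tMaxY 1.1600 | tΔX 1.1547 tΔY 2.0000
    t=0.2656 [x] (6,1)
    t=1.1600 [y] (6,2)
    t=1.4203 [x] (5,2)
    t=2.5750 [x] (4,2)
    t=3.1600 [y] (4,3)
    t=3.7297 [x] (3,3)
    t=4.8844 [x] (2,3)
    t=5.1600 [y] (2,4)
    t=6.0391 [x] (1,4) — stop
  → r_3 = 6.0391
beam 4: φ=45°, α=195°
  cosα=-0.9659 sinα=-0.2588 | (7,1) | tMaxX 0.2381 tMaxY 1.6228 | tΔX 1.0353 tΔY 3.8637
    t=0.2381 [x] (6,1)
    t=1.2734 [x] (5,1) — stop
  → r_4 = 1.2734
beam 5: φ=90°, α=240°
  cosα=-0.5000 sinα=-0.8660 | (7,1) | tMaxX 0.4600 tMaxY 0.4850 | tΔX 2.0000 tΔY 1.1547
    t=0.4600 [x] (6,1)
    t=0.4850 [y] (6,0) — stop
  → r_5 = 0.4850

ranges = [3.5400, 1.6357, 6.0391, 1.2734, 0.4850]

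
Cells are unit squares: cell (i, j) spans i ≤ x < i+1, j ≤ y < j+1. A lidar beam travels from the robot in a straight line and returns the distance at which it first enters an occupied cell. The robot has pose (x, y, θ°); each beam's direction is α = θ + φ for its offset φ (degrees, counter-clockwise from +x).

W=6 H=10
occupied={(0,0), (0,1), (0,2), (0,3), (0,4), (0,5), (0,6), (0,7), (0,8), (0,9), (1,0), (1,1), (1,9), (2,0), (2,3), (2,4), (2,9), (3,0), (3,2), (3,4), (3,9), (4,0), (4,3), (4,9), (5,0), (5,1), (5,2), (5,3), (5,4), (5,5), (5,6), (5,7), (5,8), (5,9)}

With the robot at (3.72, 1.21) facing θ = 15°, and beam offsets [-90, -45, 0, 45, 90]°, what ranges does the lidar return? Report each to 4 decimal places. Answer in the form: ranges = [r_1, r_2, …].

beam 1: φ=-90°, α=285°
  dir = (cos 285°, sin 285°) = (0.2588, -0.9659); from cell (3,1)
  next x-line at t=1.0818, next y-line at t=0.2174; Δt_x=3.8637, Δt_y=1.0353
    y: enter (3,0) at t=0.2174 ← occupied
  → r_1 = 0.2174
beam 2: φ=-45°, α=330°
  dir = (cos 330°, sin 330°) = (0.8660, -0.5000); from cell (3,1)
  next x-line at t=0.3233, next y-line at t=0.4200; Δt_x=1.1547, Δt_y=2.0000
    x: enter (4,1) at t=0.3233
    y: enter (4,0) at t=0.4200 ← occupied
  → r_2 = 0.4200
beam 3: φ=0°, α=15°
  dir = (cos 15°, sin 15°) = (0.9659, 0.2588); from cell (3,1)
  next x-line at t=0.2899, next y-line at t=3.0523; Δt_x=1.0353, Δt_y=3.8637
    x: enter (4,1) at t=0.2899
    x: enter (5,1) at t=1.3252 ← occupied
  → r_3 = 1.3252
beam 4: φ=45°, α=60°
  dir = (cos 60°, sin 60°) = (0.5000, 0.8660); from cell (3,1)
  next x-line at t=0.5600, next y-line at t=0.9122; Δt_x=2.0000, Δt_y=1.1547
    x: enter (4,1) at t=0.5600
    y: enter (4,2) at t=0.9122
    y: enter (4,3) at t=2.0669 ← occupied
  → r_4 = 2.0669
beam 5: φ=90°, α=105°
  dir = (cos 105°, sin 105°) = (-0.2588, 0.9659); from cell (3,1)
  next x-line at t=2.7819, next y-line at t=0.8179; Δt_x=3.8637, Δt_y=1.0353
    y: enter (3,2) at t=0.8179 ← occupied
  → r_5 = 0.8179

ranges = [0.2174, 0.4200, 1.3252, 2.0669, 0.8179]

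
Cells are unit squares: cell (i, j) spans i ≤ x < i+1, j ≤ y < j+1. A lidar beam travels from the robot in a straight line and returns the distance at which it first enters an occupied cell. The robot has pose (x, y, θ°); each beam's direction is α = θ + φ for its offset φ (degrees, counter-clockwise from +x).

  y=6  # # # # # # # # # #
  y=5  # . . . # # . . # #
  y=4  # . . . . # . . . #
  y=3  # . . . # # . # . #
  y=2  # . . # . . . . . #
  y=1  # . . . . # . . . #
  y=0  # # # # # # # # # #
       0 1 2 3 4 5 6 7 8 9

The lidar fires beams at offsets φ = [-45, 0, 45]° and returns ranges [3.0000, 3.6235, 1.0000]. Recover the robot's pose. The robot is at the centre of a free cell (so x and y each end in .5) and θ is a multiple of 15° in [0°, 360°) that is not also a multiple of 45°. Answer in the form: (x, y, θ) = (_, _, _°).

Candidates: 31 free-cell centres × 16 headings = 496 poses. Raycast each; keep the one whose scan matches to 4 dp.
  (1.5, 2.5, 165°): beam 1 = 1.0000 ≠ 3.0000 ✗
  (3.5, 1.5, 210°): beam 1 = 2.5882 ≠ 3.0000 ✗
  (2.5, 4.5, 15°): beam 1 = 1.7321 ≠ 3.0000 ✗
  …
  (1.5, 5.5, 345°): r_1=3.0000, r_2=3.6235, r_3=1.0000 — all match ✓
No second candidate reproduces the full scan.

(x, y, θ) = (1.5, 5.5, 345°)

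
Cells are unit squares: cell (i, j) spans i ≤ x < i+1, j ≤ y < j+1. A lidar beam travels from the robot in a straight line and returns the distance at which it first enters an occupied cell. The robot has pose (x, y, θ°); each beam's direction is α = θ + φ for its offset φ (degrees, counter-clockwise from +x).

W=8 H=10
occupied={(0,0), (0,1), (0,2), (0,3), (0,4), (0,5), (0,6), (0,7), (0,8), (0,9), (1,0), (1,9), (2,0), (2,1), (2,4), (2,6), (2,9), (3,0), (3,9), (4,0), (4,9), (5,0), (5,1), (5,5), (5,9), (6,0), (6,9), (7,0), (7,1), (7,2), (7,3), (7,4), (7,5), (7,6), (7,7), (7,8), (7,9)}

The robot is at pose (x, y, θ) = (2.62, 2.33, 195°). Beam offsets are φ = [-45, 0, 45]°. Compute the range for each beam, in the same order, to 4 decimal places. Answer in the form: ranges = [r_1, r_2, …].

ranges = [1.8706, 1.6771, 0.3811]

beam 1: φ=-45°, α=150°
  direction (-0.8660, 0.5000); cell (2,2); t to first gridline: x 0.7159, y 1.3400 (then +1.1547 / +2.0000)
    (1,2) via x @ 0.7159
    (1,3) via y @ 1.3400
    (0,3) via x @ 1.8706  # hit
  → r_1 = 1.8706
beam 2: φ=0°, α=195°
  direction (-0.9659, -0.2588); cell (2,2); t to first gridline: x 0.6419, y 1.2750 (then +1.0353 / +3.8637)
    (1,2) via x @ 0.6419
    (1,1) via y @ 1.2750
    (0,1) via x @ 1.6771  # hit
  → r_2 = 1.6771
beam 3: φ=45°, α=240°
  direction (-0.5000, -0.8660); cell (2,2); t to first gridline: x 1.2400, y 0.3811 (then +2.0000 / +1.1547)
    (2,1) via y @ 0.3811  # hit
  → r_3 = 0.3811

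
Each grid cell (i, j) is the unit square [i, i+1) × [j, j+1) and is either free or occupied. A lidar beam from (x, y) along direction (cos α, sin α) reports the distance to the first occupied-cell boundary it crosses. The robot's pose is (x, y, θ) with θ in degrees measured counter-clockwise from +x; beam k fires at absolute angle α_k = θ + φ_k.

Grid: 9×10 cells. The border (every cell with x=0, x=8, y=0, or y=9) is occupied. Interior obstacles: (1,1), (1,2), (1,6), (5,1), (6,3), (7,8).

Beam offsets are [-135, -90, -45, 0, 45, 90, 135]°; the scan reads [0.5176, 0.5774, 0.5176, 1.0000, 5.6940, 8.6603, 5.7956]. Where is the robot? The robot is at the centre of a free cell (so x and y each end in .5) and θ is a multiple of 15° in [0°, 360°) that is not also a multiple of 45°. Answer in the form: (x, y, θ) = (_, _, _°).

Candidates: 50 free-cell centres × 16 headings = 800 poses. Raycast each; keep the one whose scan matches to 4 dp.
  (6.5, 7.5, 30°): beam 1 = 5.6940 ≠ 0.5176 ✗
  (7.5, 6.5, 300°): beam 1 = 6.7293 ≠ 0.5176 ✗
  (4.5, 2.5, 75°): beam 1 = 1.0000 ≠ 0.5176 ✗
  …
  (6.5, 8.5, 150°): r_1=0.5176, r_2=0.5774, r_3=0.5176, r_4=1.0000, r_5=5.6940, r_6=8.6603, r_7=5.7956 — all match ✓
Only this pose fits every beam.

(x, y, θ) = (6.5, 8.5, 150°)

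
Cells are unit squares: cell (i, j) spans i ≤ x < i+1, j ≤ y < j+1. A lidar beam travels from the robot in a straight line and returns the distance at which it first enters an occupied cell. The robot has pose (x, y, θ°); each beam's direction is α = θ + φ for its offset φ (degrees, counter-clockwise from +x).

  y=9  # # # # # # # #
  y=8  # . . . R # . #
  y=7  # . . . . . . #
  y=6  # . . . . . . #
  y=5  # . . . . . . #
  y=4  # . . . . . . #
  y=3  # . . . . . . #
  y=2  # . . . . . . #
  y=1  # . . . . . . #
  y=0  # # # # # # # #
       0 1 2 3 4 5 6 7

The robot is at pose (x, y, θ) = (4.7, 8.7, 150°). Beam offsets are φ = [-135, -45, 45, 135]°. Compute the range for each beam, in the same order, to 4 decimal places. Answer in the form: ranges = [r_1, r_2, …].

ranges = [0.3106, 0.3106, 3.8305, 7.9716]

beam 1: φ=-135°, α=15°
  cosα=0.9659 sinα=0.2588 | (4,8) | tMaxX 0.3106 tMaxY 1.1591 | tΔX 1.0353 tΔY 3.8637
    t=0.3106 [x] (5,8) — stop
  → r_1 = 0.3106
beam 2: φ=-45°, α=105°
  cosα=-0.2588 sinα=0.9659 | (4,8) | tMaxX 2.7046 tMaxY 0.3106 | tΔX 3.8637 tΔY 1.0353
    t=0.3106 [y] (4,9) — stop
  → r_2 = 0.3106
beam 3: φ=45°, α=195°
  cosα=-0.9659 sinα=-0.2588 | (4,8) | tMaxX 0.7247 tMaxY 2.7046 | tΔX 1.0353 tΔY 3.8637
    t=0.7247 [x] (3,8)
    t=1.7600 [x] (2,8)
    t=2.7046 [y] (2,7)
    t=2.7952 [x] (1,7)
    t=3.8305 [x] (0,7) — stop
  → r_3 = 3.8305
beam 4: φ=135°, α=285°
  cosα=0.2588 sinα=-0.9659 | (4,8) | tMaxX 1.1591 tMaxY 0.7247 | tΔX 3.8637 tΔY 1.0353
    t=0.7247 [y] (4,7)
    t=1.1591 [x] (5,7)
    t=1.7600 [y] (5,6)
    t=2.7952 [y] (5,5)
    t=3.8305 [y] (5,4)
    t=4.8658 [y] (5,3)
    t=5.0228 [x] (6,3)
    t=5.9011 [y] (6,2)
    t=6.9364 [y] (6,1)
    t=7.9716 [y] (6,0) — stop
  → r_4 = 7.9716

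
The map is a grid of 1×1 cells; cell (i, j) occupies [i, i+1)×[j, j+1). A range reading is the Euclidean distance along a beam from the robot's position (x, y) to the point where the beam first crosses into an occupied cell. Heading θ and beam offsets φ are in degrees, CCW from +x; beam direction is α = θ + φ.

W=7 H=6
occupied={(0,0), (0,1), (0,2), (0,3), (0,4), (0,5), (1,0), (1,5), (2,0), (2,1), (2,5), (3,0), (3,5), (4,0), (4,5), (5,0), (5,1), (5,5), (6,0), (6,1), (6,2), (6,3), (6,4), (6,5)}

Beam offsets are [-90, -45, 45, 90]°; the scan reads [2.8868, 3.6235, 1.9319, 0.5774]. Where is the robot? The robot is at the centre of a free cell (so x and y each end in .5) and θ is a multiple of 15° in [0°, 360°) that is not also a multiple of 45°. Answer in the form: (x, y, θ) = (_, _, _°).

(x, y, θ) = (3.5, 4.5, 330°)

Candidates: 18 free-cell centres × 16 headings = 288 poses. Raycast each; keep the one whose scan matches to 4 dp.
  (5.5, 3.5, 240°): beam 1 = 3.0000 ≠ 2.8868 ✗
  (1.5, 2.5, 285°): beam 1 = 0.5176 ≠ 2.8868 ✗
  (2.5, 4.5, 60°): beam 1 = 4.0415 ≠ 2.8868 ✗
  …
  (3.5, 4.5, 330°): r_1=2.8868, r_2=3.6235, r_3=1.9319, r_4=0.5774 — all match ✓
Unique over the lattice → pose = (3.5, 4.5, 330°).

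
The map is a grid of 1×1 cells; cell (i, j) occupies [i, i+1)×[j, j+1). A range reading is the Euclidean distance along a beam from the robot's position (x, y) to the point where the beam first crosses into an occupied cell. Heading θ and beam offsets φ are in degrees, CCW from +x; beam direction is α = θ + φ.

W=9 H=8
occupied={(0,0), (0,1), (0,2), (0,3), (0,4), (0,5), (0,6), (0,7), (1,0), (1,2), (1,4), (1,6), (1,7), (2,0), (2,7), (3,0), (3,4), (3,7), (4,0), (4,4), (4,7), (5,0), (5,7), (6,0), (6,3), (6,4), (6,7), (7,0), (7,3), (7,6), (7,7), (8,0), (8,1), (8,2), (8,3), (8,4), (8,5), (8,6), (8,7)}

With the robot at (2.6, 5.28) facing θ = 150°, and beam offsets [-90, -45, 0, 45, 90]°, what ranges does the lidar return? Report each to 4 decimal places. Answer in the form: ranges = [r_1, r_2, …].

ranges = [1.9861, 1.7807, 1.4400, 1.0818, 1.2000]

beam 1: φ=-90°, α=60°
  direction (0.5000, 0.8660); cell (2,5); t to first gridline: x 0.8000, y 0.8314 (then +2.0000 / +1.1547)
    (3,5) via x @ 0.8000
    (3,6) via y @ 0.8314
    (3,7) via y @ 1.9861  # hit
  → r_1 = 1.9861
beam 2: φ=-45°, α=105°
  direction (-0.2588, 0.9659); cell (2,5); t to first gridline: x 2.3182, y 0.7454 (then +3.8637 / +1.0353)
    (2,6) via y @ 0.7454
    (2,7) via y @ 1.7807  # hit
  → r_2 = 1.7807
beam 3: φ=0°, α=150°
  direction (-0.8660, 0.5000); cell (2,5); t to first gridline: x 0.6928, y 1.4400 (then +1.1547 / +2.0000)
    (1,5) via x @ 0.6928
    (1,6) via y @ 1.4400  # hit
  → r_3 = 1.4400
beam 4: φ=45°, α=195°
  direction (-0.9659, -0.2588); cell (2,5); t to first gridline: x 0.6212, y 1.0818 (then +1.0353 / +3.8637)
    (1,5) via x @ 0.6212
    (1,4) via y @ 1.0818  # hit
  → r_4 = 1.0818
beam 5: φ=90°, α=240°
  direction (-0.5000, -0.8660); cell (2,5); t to first gridline: x 1.2000, y 0.3233 (then +2.0000 / +1.1547)
    (2,4) via y @ 0.3233
    (1,4) via x @ 1.2000  # hit
  → r_5 = 1.2000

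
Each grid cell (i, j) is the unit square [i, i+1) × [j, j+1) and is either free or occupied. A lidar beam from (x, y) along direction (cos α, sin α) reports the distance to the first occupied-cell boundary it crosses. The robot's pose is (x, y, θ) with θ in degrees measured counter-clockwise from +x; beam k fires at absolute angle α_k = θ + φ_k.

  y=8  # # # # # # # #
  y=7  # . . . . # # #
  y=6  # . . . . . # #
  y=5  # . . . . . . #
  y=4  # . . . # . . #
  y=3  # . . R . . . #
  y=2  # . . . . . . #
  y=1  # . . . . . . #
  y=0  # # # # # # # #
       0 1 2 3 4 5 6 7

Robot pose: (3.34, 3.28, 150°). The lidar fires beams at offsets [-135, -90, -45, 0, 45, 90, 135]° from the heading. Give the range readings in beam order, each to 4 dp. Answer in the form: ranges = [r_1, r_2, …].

ranges = [3.7891, 1.3200, 4.8865, 2.7020, 2.4225, 2.6327, 2.3604]

beam 1: φ=-135°, α=15°
  direction (0.9659, 0.2588); cell (3,3); t to first gridline: x 0.6833, y 2.7819 (then +1.0353 / +3.8637)
    (4,3) via x @ 0.6833
    (5,3) via x @ 1.7186
    (6,3) via x @ 2.7538
    (6,4) via y @ 2.7819
    (7,4) via x @ 3.7891  # hit
  → r_1 = 3.7891
beam 2: φ=-90°, α=60°
  direction (0.5000, 0.8660); cell (3,3); t to first gridline: x 1.3200, y 0.8314 (then +2.0000 / +1.1547)
    (3,4) via y @ 0.8314
    (4,4) via x @ 1.3200  # hit
  → r_2 = 1.3200
beam 3: φ=-45°, α=105°
  direction (-0.2588, 0.9659); cell (3,3); t to first gridline: x 1.3137, y 0.7454 (then +3.8637 / +1.0353)
    (3,4) via y @ 0.7454
    (2,4) via x @ 1.3137
    (2,5) via y @ 1.7807
    (2,6) via y @ 2.8160
    (2,7) via y @ 3.8512
    (2,8) via y @ 4.8865  # hit
  → r_3 = 4.8865
beam 4: φ=0°, α=150°
  direction (-0.8660, 0.5000); cell (3,3); t to first gridline: x 0.3926, y 1.4400 (then +1.1547 / +2.0000)
    (2,3) via x @ 0.3926
    (2,4) via y @ 1.4400
    (1,4) via x @ 1.5473
    (0,4) via x @ 2.7020  # hit
  → r_4 = 2.7020
beam 5: φ=45°, α=195°
  direction (-0.9659, -0.2588); cell (3,3); t to first gridline: x 0.3520, y 1.0818 (then +1.0353 / +3.8637)
    (2,3) via x @ 0.3520
    (2,2) via y @ 1.0818
    (1,2) via x @ 1.3873
    (0,2) via x @ 2.4225  # hit
  → r_5 = 2.4225
beam 6: φ=90°, α=240°
  direction (-0.5000, -0.8660); cell (3,3); t to first gridline: x 0.6800, y 0.3233 (then +2.0000 / +1.1547)
    (3,2) via y @ 0.3233
    (2,2) via x @ 0.6800
    (2,1) via y @ 1.4780
    (2,0) via y @ 2.6327  # hit
  → r_6 = 2.6327
beam 7: φ=135°, α=285°
  direction (0.2588, -0.9659); cell (3,3); t to first gridline: x 2.5500, y 0.2899 (then +3.8637 / +1.0353)
    (3,2) via y @ 0.2899
    (3,1) via y @ 1.3252
    (3,0) via y @ 2.3604  # hit
  → r_7 = 2.3604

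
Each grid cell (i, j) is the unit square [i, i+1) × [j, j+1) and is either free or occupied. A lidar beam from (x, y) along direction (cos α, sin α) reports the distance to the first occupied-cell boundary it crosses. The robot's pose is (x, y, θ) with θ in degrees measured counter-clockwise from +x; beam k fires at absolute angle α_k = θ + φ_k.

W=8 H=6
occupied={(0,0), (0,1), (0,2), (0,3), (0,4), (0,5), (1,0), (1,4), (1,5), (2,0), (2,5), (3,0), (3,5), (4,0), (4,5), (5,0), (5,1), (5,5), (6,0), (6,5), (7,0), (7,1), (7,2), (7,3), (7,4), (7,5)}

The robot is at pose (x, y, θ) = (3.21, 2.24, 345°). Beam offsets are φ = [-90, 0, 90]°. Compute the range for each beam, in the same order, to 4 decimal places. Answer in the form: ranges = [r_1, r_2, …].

beam 1: φ=-90°, α=255°
  dir = (cos 255°, sin 255°) = (-0.2588, -0.9659); from cell (3,2)
  next x-line at t=0.8114, next y-line at t=0.2485; Δt_x=3.8637, Δt_y=1.0353
    y: enter (3,1) at t=0.2485
    x: enter (2,1) at t=0.8114
    y: enter (2,0) at t=1.2837 ← occupied
  → r_1 = 1.2837
beam 2: φ=0°, α=345°
  dir = (cos 345°, sin 345°) = (0.9659, -0.2588); from cell (3,2)
  next x-line at t=0.8179, next y-line at t=0.9273; Δt_x=1.0353, Δt_y=3.8637
    x: enter (4,2) at t=0.8179
    y: enter (4,1) at t=0.9273
    x: enter (5,1) at t=1.8531 ← occupied
  → r_2 = 1.8531
beam 3: φ=90°, α=75°
  dir = (cos 75°, sin 75°) = (0.2588, 0.9659); from cell (3,2)
  next x-line at t=3.0523, next y-line at t=0.7868; Δt_x=3.8637, Δt_y=1.0353
    y: enter (3,3) at t=0.7868
    y: enter (3,4) at t=1.8221
    y: enter (3,5) at t=2.8574 ← occupied
  → r_3 = 2.8574

ranges = [1.2837, 1.8531, 2.8574]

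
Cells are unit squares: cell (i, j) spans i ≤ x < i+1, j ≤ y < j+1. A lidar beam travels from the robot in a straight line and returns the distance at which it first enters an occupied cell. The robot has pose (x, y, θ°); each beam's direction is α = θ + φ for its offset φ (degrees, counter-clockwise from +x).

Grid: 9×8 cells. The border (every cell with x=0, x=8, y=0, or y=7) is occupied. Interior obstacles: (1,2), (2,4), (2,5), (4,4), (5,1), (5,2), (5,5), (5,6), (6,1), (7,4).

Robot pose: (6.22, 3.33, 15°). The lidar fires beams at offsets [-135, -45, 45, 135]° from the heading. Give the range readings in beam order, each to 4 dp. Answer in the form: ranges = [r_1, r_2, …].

beam 1: φ=-135°, α=240°
  dir = (cos 240°, sin 240°) = (-0.5000, -0.8660); from cell (6,3)
  next x-line at t=0.4400, next y-line at t=0.3811; Δt_x=2.0000, Δt_y=1.1547
    y: enter (6,2) at t=0.3811
    x: enter (5,2) at t=0.4400 ← occupied
  → r_1 = 0.4400
beam 2: φ=-45°, α=330°
  dir = (cos 330°, sin 330°) = (0.8660, -0.5000); from cell (6,3)
  next x-line at t=0.9007, next y-line at t=0.6600; Δt_x=1.1547, Δt_y=2.0000
    y: enter (6,2) at t=0.6600
    x: enter (7,2) at t=0.9007
    x: enter (8,2) at t=2.0554 ← occupied
  → r_2 = 2.0554
beam 3: φ=45°, α=60°
  dir = (cos 60°, sin 60°) = (0.5000, 0.8660); from cell (6,3)
  next x-line at t=1.5600, next y-line at t=0.7736; Δt_x=2.0000, Δt_y=1.1547
    y: enter (6,4) at t=0.7736
    x: enter (7,4) at t=1.5600 ← occupied
  → r_3 = 1.5600
beam 4: φ=135°, α=150°
  dir = (cos 150°, sin 150°) = (-0.8660, 0.5000); from cell (6,3)
  next x-line at t=0.2540, next y-line at t=1.3400; Δt_x=1.1547, Δt_y=2.0000
    x: enter (5,3) at t=0.2540
    y: enter (5,4) at t=1.3400
    x: enter (4,4) at t=1.4087 ← occupied
  → r_4 = 1.4087

ranges = [0.4400, 2.0554, 1.5600, 1.4087]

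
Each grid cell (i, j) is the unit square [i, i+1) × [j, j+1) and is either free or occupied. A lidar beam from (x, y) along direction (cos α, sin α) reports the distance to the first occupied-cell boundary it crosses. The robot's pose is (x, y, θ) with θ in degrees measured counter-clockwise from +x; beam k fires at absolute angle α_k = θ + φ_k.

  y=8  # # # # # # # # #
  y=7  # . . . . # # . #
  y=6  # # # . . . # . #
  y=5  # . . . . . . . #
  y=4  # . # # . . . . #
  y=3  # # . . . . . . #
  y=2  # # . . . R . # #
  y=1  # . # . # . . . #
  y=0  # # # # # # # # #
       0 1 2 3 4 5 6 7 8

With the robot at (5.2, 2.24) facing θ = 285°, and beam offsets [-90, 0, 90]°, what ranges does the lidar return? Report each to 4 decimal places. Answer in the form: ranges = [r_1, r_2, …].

ranges = [0.9273, 1.2837, 1.8635]

beam 1: φ=-90°, α=195°
  cosα=-0.9659 sinα=-0.2588 | (5,2) | tMaxX 0.2071 tMaxY 0.9273 | tΔX 1.0353 tΔY 3.8637
    t=0.2071 [x] (4,2)
    t=0.9273 [y] (4,1) — stop
  → r_1 = 0.9273
beam 2: φ=0°, α=285°
  cosα=0.2588 sinα=-0.9659 | (5,2) | tMaxX 3.0910 tMaxY 0.2485 | tΔX 3.8637 tΔY 1.0353
    t=0.2485 [y] (5,1)
    t=1.2837 [y] (5,0) — stop
  → r_2 = 1.2837
beam 3: φ=90°, α=15°
  cosα=0.9659 sinα=0.2588 | (5,2) | tMaxX 0.8282 tMaxY 2.9364 | tΔX 1.0353 tΔY 3.8637
    t=0.8282 [x] (6,2)
    t=1.8635 [x] (7,2) — stop
  → r_3 = 1.8635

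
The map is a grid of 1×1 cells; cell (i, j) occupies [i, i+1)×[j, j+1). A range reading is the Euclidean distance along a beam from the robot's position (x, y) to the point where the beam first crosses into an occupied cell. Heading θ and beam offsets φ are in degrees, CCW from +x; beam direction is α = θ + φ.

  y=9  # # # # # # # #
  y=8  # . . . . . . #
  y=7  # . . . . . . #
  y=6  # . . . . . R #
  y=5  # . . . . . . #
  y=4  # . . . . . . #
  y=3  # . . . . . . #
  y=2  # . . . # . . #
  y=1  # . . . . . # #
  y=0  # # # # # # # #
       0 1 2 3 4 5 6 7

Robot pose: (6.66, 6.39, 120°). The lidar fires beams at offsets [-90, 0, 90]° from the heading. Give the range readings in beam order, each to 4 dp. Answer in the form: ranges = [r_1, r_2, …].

beam 1: φ=-90°, α=30°
  dir = (cos 30°, sin 30°) = (0.8660, 0.5000); from cell (6,6)
  next x-line at t=0.3926, next y-line at t=1.2200; Δt_x=1.1547, Δt_y=2.0000
    x: enter (7,6) at t=0.3926 ← occupied
  → r_1 = 0.3926
beam 2: φ=0°, α=120°
  dir = (cos 120°, sin 120°) = (-0.5000, 0.8660); from cell (6,6)
  next x-line at t=1.3200, next y-line at t=0.7044; Δt_x=2.0000, Δt_y=1.1547
    y: enter (6,7) at t=0.7044
    x: enter (5,7) at t=1.3200
    y: enter (5,8) at t=1.8591
    y: enter (5,9) at t=3.0138 ← occupied
  → r_2 = 3.0138
beam 3: φ=90°, α=210°
  dir = (cos 210°, sin 210°) = (-0.8660, -0.5000); from cell (6,6)
  next x-line at t=0.7621, next y-line at t=0.7800; Δt_x=1.1547, Δt_y=2.0000
    x: enter (5,6) at t=0.7621
    y: enter (5,5) at t=0.7800
    x: enter (4,5) at t=1.9168
    y: enter (4,4) at t=2.7800
    x: enter (3,4) at t=3.0715
    x: enter (2,4) at t=4.2262
    y: enter (2,3) at t=4.7800
    x: enter (1,3) at t=5.3809
    x: enter (0,3) at t=6.5356 ← occupied
  → r_3 = 6.5356

ranges = [0.3926, 3.0138, 6.5356]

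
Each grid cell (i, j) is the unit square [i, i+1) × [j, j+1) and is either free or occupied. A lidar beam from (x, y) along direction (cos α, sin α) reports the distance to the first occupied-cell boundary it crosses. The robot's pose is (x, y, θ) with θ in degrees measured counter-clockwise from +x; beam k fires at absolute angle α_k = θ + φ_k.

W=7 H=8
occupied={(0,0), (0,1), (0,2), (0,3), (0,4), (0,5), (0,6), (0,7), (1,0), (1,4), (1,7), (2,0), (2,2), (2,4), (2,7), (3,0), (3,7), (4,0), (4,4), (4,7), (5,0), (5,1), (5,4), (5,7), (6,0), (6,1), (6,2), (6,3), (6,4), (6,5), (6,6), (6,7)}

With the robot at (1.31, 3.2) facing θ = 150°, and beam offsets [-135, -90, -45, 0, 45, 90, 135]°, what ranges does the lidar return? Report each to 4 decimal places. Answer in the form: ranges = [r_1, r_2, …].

ranges = [3.0910, 0.9238, 0.8282, 0.3580, 0.3209, 0.6200, 2.2776]

beam 1: φ=-135°, α=15°
  direction (0.9659, 0.2588); cell (1,3); t to first gridline: x 0.7143, y 3.0910 (then +1.0353 / +3.8637)
    (2,3) via x @ 0.7143
    (3,3) via x @ 1.7496
    (4,3) via x @ 2.7849
    (4,4) via y @ 3.0910  # hit
  → r_1 = 3.0910
beam 2: φ=-90°, α=60°
  direction (0.5000, 0.8660); cell (1,3); t to first gridline: x 1.3800, y 0.9238 (then +2.0000 / +1.1547)
    (1,4) via y @ 0.9238  # hit
  → r_2 = 0.9238
beam 3: φ=-45°, α=105°
  direction (-0.2588, 0.9659); cell (1,3); t to first gridline: x 1.1977, y 0.8282 (then +3.8637 / +1.0353)
    (1,4) via y @ 0.8282  # hit
  → r_3 = 0.8282
beam 4: φ=0°, α=150°
  direction (-0.8660, 0.5000); cell (1,3); t to first gridline: x 0.3580, y 1.6000 (then +1.1547 / +2.0000)
    (0,3) via x @ 0.3580  # hit
  → r_4 = 0.3580
beam 5: φ=45°, α=195°
  direction (-0.9659, -0.2588); cell (1,3); t to first gridline: x 0.3209, y 0.7727 (then +1.0353 / +3.8637)
    (0,3) via x @ 0.3209  # hit
  → r_5 = 0.3209
beam 6: φ=90°, α=240°
  direction (-0.5000, -0.8660); cell (1,3); t to first gridline: x 0.6200, y 0.2309 (then +2.0000 / +1.1547)
    (1,2) via y @ 0.2309
    (0,2) via x @ 0.6200  # hit
  → r_6 = 0.6200
beam 7: φ=135°, α=285°
  direction (0.2588, -0.9659); cell (1,3); t to first gridline: x 2.6660, y 0.2071 (then +3.8637 / +1.0353)
    (1,2) via y @ 0.2071
    (1,1) via y @ 1.2423
    (1,0) via y @ 2.2776  # hit
  → r_7 = 2.2776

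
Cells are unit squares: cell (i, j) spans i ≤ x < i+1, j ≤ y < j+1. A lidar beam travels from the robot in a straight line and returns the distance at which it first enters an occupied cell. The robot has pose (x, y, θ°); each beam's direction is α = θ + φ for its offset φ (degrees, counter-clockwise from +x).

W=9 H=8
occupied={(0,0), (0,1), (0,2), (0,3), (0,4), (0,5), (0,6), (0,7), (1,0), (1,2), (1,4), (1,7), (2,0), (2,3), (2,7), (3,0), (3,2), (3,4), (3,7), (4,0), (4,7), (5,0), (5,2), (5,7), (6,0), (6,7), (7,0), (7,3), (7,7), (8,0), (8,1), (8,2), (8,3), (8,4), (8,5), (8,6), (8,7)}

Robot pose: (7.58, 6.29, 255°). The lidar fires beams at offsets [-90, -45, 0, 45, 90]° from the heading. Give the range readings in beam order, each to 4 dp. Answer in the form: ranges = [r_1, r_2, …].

beam 1: φ=-90°, α=165°
  d=(-0.9659,0.2588)  start (7,6)  tX=0.6005 tY=2.7432  stride 1/|dx|=1.0353 1/|dy|=3.8637
    cross x-line → (6,6), t=0.6005
    cross x-line → (5,6), t=1.6357
    cross x-line → (4,6), t=2.6710
    cross y-line → (4,7), t=2.7432 (wall)
  → r_1 = 2.7432
beam 2: φ=-45°, α=210°
  d=(-0.8660,-0.5000)  start (7,6)  tX=0.6697 tY=0.5800  stride 1/|dx|=1.1547 1/|dy|=2.0000
    cross y-line → (7,5), t=0.5800
    cross x-line → (6,5), t=0.6697
    cross x-line → (5,5), t=1.8244
    cross y-line → (5,4), t=2.5800
    cross x-line → (4,4), t=2.9791
    cross x-line → (3,4), t=4.1338 (wall)
  → r_2 = 4.1338
beam 3: φ=0°, α=255°
  d=(-0.2588,-0.9659)  start (7,6)  tX=2.2409 tY=0.3002  stride 1/|dx|=3.8637 1/|dy|=1.0353
    cross y-line → (7,5), t=0.3002
    cross y-line → (7,4), t=1.3355
    cross x-line → (6,4), t=2.2409
    cross y-line → (6,3), t=2.3708
    cross y-line → (6,2), t=3.4061
    cross y-line → (6,1), t=4.4413
    cross y-line → (6,0), t=5.4766 (wall)
  → r_3 = 5.4766
beam 4: φ=45°, α=300°
  d=(0.5000,-0.8660)  start (7,6)  tX=0.8400 tY=0.3349  stride 1/|dx|=2.0000 1/|dy|=1.1547
    cross y-line → (7,5), t=0.3349
    cross x-line → (8,5), t=0.8400 (wall)
  → r_4 = 0.8400
beam 5: φ=90°, α=345°
  d=(0.9659,-0.2588)  start (7,6)  tX=0.4348 tY=1.1205  stride 1/|dx|=1.0353 1/|dy|=3.8637
    cross x-line → (8,6), t=0.4348 (wall)
  → r_5 = 0.4348

ranges = [2.7432, 4.1338, 5.4766, 0.8400, 0.4348]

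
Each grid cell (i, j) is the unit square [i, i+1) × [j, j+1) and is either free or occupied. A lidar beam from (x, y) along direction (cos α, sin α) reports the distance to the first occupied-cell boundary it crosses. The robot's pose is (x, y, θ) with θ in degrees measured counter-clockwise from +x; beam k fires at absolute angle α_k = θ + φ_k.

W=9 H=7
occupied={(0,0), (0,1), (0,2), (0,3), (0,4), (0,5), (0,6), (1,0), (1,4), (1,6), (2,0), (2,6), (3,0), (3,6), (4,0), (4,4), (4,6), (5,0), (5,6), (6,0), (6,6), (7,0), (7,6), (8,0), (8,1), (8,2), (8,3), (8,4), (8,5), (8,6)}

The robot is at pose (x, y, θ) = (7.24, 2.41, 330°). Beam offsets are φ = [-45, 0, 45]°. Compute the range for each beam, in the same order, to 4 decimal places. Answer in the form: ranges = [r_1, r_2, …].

ranges = [1.4597, 0.8776, 0.7868]

beam 1: φ=-45°, α=285°
  cosα=0.2588 sinα=-0.9659 | (7,2) | tMaxX 2.9364 tMaxY 0.4245 | tΔX 3.8637 tΔY 1.0353
    t=0.4245 [y] (7,1)
    t=1.4597 [y] (7,0) — stop
  → r_1 = 1.4597
beam 2: φ=0°, α=330°
  cosα=0.8660 sinα=-0.5000 | (7,2) | tMaxX 0.8776 tMaxY 0.8200 | tΔX 1.1547 tΔY 2.0000
    t=0.8200 [y] (7,1)
    t=0.8776 [x] (8,1) — stop
  → r_2 = 0.8776
beam 3: φ=45°, α=15°
  cosα=0.9659 sinα=0.2588 | (7,2) | tMaxX 0.7868 tMaxY 2.2796 | tΔX 1.0353 tΔY 3.8637
    t=0.7868 [x] (8,2) — stop
  → r_3 = 0.7868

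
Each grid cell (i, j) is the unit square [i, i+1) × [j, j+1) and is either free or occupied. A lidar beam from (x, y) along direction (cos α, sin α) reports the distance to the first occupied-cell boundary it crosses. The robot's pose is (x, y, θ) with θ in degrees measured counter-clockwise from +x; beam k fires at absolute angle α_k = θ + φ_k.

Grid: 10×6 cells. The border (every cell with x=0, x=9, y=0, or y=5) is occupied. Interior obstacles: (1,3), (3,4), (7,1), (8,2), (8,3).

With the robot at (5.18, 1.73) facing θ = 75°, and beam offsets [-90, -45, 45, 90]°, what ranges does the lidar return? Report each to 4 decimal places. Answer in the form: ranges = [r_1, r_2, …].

beam 1: φ=-90°, α=345°
  cosα=0.9659 sinα=-0.2588 | (5,1) | tMaxX 0.8489 tMaxY 2.8205 | tΔX 1.0353 tΔY 3.8637
    t=0.8489 [x] (6,1)
    t=1.8842 [x] (7,1) — stop
  → r_1 = 1.8842
beam 2: φ=-45°, α=30°
  cosα=0.8660 sinα=0.5000 | (5,1) | tMaxX 0.9469 tMaxY 0.5400 | tΔX 1.1547 tΔY 2.0000
    t=0.5400 [y] (5,2)
    t=0.9469 [x] (6,2)
    t=2.1016 [x] (7,2)
    t=2.5400 [y] (7,3)
    t=3.2563 [x] (8,3) — stop
  → r_2 = 3.2563
beam 3: φ=45°, α=120°
  cosα=-0.5000 sinα=0.8660 | (5,1) | tMaxX 0.3600 tMaxY 0.3118 | tΔX 2.0000 tΔY 1.1547
    t=0.3118 [y] (5,2)
    t=0.3600 [x] (4,2)
    t=1.4665 [y] (4,3)
    t=2.3600 [x] (3,3)
    t=2.6212 [y] (3,4) — stop
  → r_3 = 2.6212
beam 4: φ=90°, α=165°
  cosα=-0.9659 sinα=0.2588 | (5,1) | tMaxX 0.1863 tMaxY 1.0432 | tΔX 1.0353 tΔY 3.8637
    t=0.1863 [x] (4,1)
    t=1.0432 [y] (4,2)
    t=1.2216 [x] (3,2)
    t=2.2569 [x] (2,2)
    t=3.2922 [x] (1,2)
    t=4.3275 [x] (0,2) — stop
  → r_4 = 4.3275

ranges = [1.8842, 3.2563, 2.6212, 4.3275]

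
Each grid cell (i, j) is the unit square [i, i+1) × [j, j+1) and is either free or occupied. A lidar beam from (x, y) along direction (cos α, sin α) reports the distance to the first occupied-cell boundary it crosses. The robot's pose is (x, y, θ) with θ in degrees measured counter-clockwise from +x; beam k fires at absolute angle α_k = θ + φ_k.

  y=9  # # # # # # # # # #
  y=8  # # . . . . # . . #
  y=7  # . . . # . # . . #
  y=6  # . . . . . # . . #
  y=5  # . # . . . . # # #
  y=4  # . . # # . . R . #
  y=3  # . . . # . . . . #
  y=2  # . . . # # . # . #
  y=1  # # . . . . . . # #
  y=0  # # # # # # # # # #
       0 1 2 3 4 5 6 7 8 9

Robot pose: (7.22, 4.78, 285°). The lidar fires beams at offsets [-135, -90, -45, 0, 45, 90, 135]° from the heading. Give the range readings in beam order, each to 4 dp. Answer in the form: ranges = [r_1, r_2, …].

ranges = [6.4400, 2.2983, 2.4400, 1.8428, 2.0554, 0.8500, 0.2540]

beam 1: φ=-135°, α=150°
  dir = (cos 150°, sin 150°) = (-0.8660, 0.5000); from cell (7,4)
  next x-line at t=0.2540, next y-line at t=0.4400; Δt_x=1.1547, Δt_y=2.0000
    x: enter (6,4) at t=0.2540
    y: enter (6,5) at t=0.4400
    x: enter (5,5) at t=1.4087
    y: enter (5,6) at t=2.4400
    x: enter (4,6) at t=2.5634
    x: enter (3,6) at t=3.7181
    y: enter (3,7) at t=4.4400
    x: enter (2,7) at t=4.8728
    x: enter (1,7) at t=6.0275
    y: enter (1,8) at t=6.4400 ← occupied
  → r_1 = 6.4400
beam 2: φ=-90°, α=195°
  dir = (cos 195°, sin 195°) = (-0.9659, -0.2588); from cell (7,4)
  next x-line at t=0.2278, next y-line at t=3.0137; Δt_x=1.0353, Δt_y=3.8637
    x: enter (6,4) at t=0.2278
    x: enter (5,4) at t=1.2630
    x: enter (4,4) at t=2.2983 ← occupied
  → r_2 = 2.2983
beam 3: φ=-45°, α=240°
  dir = (cos 240°, sin 240°) = (-0.5000, -0.8660); from cell (7,4)
  next x-line at t=0.4400, next y-line at t=0.9007; Δt_x=2.0000, Δt_y=1.1547
    x: enter (6,4) at t=0.4400
    y: enter (6,3) at t=0.9007
    y: enter (6,2) at t=2.0554
    x: enter (5,2) at t=2.4400 ← occupied
  → r_3 = 2.4400
beam 4: φ=0°, α=285°
  dir = (cos 285°, sin 285°) = (0.2588, -0.9659); from cell (7,4)
  next x-line at t=3.0137, next y-line at t=0.8075; Δt_x=3.8637, Δt_y=1.0353
    y: enter (7,3) at t=0.8075
    y: enter (7,2) at t=1.8428 ← occupied
  → r_4 = 1.8428
beam 5: φ=45°, α=330°
  dir = (cos 330°, sin 330°) = (0.8660, -0.5000); from cell (7,4)
  next x-line at t=0.9007, next y-line at t=1.5600; Δt_x=1.1547, Δt_y=2.0000
    x: enter (8,4) at t=0.9007
    y: enter (8,3) at t=1.5600
    x: enter (9,3) at t=2.0554 ← occupied
  → r_5 = 2.0554
beam 6: φ=90°, α=15°
  dir = (cos 15°, sin 15°) = (0.9659, 0.2588); from cell (7,4)
  next x-line at t=0.8075, next y-line at t=0.8500; Δt_x=1.0353, Δt_y=3.8637
    x: enter (8,4) at t=0.8075
    y: enter (8,5) at t=0.8500 ← occupied
  → r_6 = 0.8500
beam 7: φ=135°, α=60°
  dir = (cos 60°, sin 60°) = (0.5000, 0.8660); from cell (7,4)
  next x-line at t=1.5600, next y-line at t=0.2540; Δt_x=2.0000, Δt_y=1.1547
    y: enter (7,5) at t=0.2540 ← occupied
  → r_7 = 0.2540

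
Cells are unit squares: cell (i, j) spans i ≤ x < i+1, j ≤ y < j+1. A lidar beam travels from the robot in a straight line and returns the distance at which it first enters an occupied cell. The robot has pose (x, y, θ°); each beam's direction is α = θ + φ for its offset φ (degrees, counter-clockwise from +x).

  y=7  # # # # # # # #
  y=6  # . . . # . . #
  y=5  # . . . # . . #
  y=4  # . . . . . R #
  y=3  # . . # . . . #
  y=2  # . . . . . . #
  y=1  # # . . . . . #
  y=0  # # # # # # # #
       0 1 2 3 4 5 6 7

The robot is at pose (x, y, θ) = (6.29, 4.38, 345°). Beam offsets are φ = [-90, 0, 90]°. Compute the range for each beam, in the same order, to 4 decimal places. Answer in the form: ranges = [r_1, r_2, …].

ranges = [3.4992, 0.7350, 2.7124]

beam 1: φ=-90°, α=255°
  cosα=-0.2588 sinα=-0.9659 | (6,4) | tMaxX 1.1205 tMaxY 0.3934 | tΔX 3.8637 tΔY 1.0353
    t=0.3934 [y] (6,3)
    t=1.1205 [x] (5,3)
    t=1.4287 [y] (5,2)
    t=2.4640 [y] (5,1)
    t=3.4992 [y] (5,0) — stop
  → r_1 = 3.4992
beam 2: φ=0°, α=345°
  cosα=0.9659 sinα=-0.2588 | (6,4) | tMaxX 0.7350 tMaxY 1.4682 | tΔX 1.0353 tΔY 3.8637
    t=0.7350 [x] (7,4) — stop
  → r_2 = 0.7350
beam 3: φ=90°, α=75°
  cosα=0.2588 sinα=0.9659 | (6,4) | tMaxX 2.7432 tMaxY 0.6419 | tΔX 3.8637 tΔY 1.0353
    t=0.6419 [y] (6,5)
    t=1.6771 [y] (6,6)
    t=2.7124 [y] (6,7) — stop
  → r_3 = 2.7124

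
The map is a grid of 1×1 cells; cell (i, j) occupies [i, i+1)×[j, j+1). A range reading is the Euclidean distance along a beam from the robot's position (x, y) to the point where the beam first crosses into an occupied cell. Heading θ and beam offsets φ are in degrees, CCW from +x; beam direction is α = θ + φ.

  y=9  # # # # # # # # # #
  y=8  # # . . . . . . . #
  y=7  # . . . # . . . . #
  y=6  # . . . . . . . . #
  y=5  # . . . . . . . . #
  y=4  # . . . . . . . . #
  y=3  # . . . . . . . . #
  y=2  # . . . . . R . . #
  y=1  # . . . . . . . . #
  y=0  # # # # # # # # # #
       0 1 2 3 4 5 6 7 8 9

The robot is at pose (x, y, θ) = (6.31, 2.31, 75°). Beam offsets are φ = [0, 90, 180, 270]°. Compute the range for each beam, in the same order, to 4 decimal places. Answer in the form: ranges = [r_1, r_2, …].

beam 1: φ=0°, α=75°
  dir = (cos 75°, sin 75°) = (0.2588, 0.9659); from cell (6,2)
  next x-line at t=2.6660, next y-line at t=0.7143; Δt_x=3.8637, Δt_y=1.0353
    y: enter (6,3) at t=0.7143
    y: enter (6,4) at t=1.7496
    x: enter (7,4) at t=2.6660
    y: enter (7,5) at t=2.7849
    y: enter (7,6) at t=3.8202
    y: enter (7,7) at t=4.8554
    y: enter (7,8) at t=5.8907
    x: enter (8,8) at t=6.5297
    y: enter (8,9) at t=6.9260 ← occupied
  → r_1 = 6.9260
beam 2: φ=90°, α=165°
  dir = (cos 165°, sin 165°) = (-0.9659, 0.2588); from cell (6,2)
  next x-line at t=0.3209, next y-line at t=2.6660; Δt_x=1.0353, Δt_y=3.8637
    x: enter (5,2) at t=0.3209
    x: enter (4,2) at t=1.3562
    x: enter (3,2) at t=2.3915
    y: enter (3,3) at t=2.6660
    x: enter (2,3) at t=3.4268
    x: enter (1,3) at t=4.4620
    x: enter (0,3) at t=5.4973 ← occupied
  → r_2 = 5.4973
beam 3: φ=180°, α=255°
  dir = (cos 255°, sin 255°) = (-0.2588, -0.9659); from cell (6,2)
  next x-line at t=1.1977, next y-line at t=0.3209; Δt_x=3.8637, Δt_y=1.0353
    y: enter (6,1) at t=0.3209
    x: enter (5,1) at t=1.1977
    y: enter (5,0) at t=1.3562 ← occupied
  → r_3 = 1.3562
beam 4: φ=270°, α=345°
  dir = (cos 345°, sin 345°) = (0.9659, -0.2588); from cell (6,2)
  next x-line at t=0.7143, next y-line at t=1.1977; Δt_x=1.0353, Δt_y=3.8637
    x: enter (7,2) at t=0.7143
    y: enter (7,1) at t=1.1977
    x: enter (8,1) at t=1.7496
    x: enter (9,1) at t=2.7849 ← occupied
  → r_4 = 2.7849

ranges = [6.9260, 5.4973, 1.3562, 2.7849]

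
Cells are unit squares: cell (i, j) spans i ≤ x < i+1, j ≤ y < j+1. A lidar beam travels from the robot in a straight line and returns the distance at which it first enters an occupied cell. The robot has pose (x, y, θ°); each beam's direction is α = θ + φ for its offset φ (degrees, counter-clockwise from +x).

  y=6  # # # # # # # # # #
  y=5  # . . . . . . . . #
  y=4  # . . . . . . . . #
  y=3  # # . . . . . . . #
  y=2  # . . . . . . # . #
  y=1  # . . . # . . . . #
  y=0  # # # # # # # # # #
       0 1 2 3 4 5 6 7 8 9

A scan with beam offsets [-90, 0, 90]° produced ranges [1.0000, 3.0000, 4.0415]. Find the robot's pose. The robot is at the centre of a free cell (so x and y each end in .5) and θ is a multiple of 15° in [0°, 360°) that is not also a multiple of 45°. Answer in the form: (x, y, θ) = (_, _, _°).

(x, y, θ) = (5.5, 2.5, 330°)

Enumerate (i+0.5, j+0.5, θ) over the 37 free cells and 16 admissible headings. For each, cast all 3 beams and compare to the given ranges.
  (2.5, 1.5, 30°): beam 1 = 0.5774 ≠ 1.0000 ✗
  (5.5, 1.5, 255°): beam 1 = 0.5176 ≠ 1.0000 ✗
  (8.5, 1.5, 60°): beam 1 = 0.5774 ≠ 1.0000 ✗
  …
  (5.5, 2.5, 330°): r_1=1.0000, r_2=3.0000, r_3=4.0415 — all match ✓
Only this pose fits every beam.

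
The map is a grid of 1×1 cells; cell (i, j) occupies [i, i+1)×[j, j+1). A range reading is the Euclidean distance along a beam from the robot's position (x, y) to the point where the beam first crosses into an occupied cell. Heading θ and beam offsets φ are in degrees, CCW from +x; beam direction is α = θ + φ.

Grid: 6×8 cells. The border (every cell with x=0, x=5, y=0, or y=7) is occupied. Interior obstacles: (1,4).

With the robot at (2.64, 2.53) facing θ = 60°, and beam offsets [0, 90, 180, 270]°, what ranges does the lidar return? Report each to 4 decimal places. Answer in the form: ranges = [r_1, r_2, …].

ranges = [4.7200, 1.8937, 1.7667, 2.7251]

beam 1: φ=0°, α=60°
  cosα=0.5000 sinα=0.8660 | (2,2) | tMaxX 0.7200 tMaxY 0.5427 | tΔX 2.0000 tΔY 1.1547
    t=0.5427 [y] (2,3)
    t=0.7200 [x] (3,3)
    t=1.6974 [y] (3,4)
    t=2.7200 [x] (4,4)
    t=2.8521 [y] (4,5)
    t=4.0068 [y] (4,6)
    t=4.7200 [x] (5,6) — stop
  → r_1 = 4.7200
beam 2: φ=90°, α=150°
  cosα=-0.8660 sinα=0.5000 | (2,2) | tMaxX 0.7390 tMaxY 0.9400 | tΔX 1.1547 tΔY 2.0000
    t=0.7390 [x] (1,2)
    t=0.9400 [y] (1,3)
    t=1.8937 [x] (0,3) — stop
  → r_2 = 1.8937
beam 3: φ=180°, α=240°
  cosα=-0.5000 sinα=-0.8660 | (2,2) | tMaxX 1.2800 tMaxY 0.6120 | tΔX 2.0000 tΔY 1.1547
    t=0.6120 [y] (2,1)
    t=1.2800 [x] (1,1)
    t=1.7667 [y] (1,0) — stop
  → r_3 = 1.7667
beam 4: φ=270°, α=330°
  cosα=0.8660 sinα=-0.5000 | (2,2) | tMaxX 0.4157 tMaxY 1.0600 | tΔX 1.1547 tΔY 2.0000
    t=0.4157 [x] (3,2)
    t=1.0600 [y] (3,1)
    t=1.5704 [x] (4,1)
    t=2.7251 [x] (5,1) — stop
  → r_4 = 2.7251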